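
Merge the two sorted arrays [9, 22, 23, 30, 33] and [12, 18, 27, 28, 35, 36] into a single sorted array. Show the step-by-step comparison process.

Merging process:

Compare 9 vs 12: take 9 from left. Merged: [9]
Compare 22 vs 12: take 12 from right. Merged: [9, 12]
Compare 22 vs 18: take 18 from right. Merged: [9, 12, 18]
Compare 22 vs 27: take 22 from left. Merged: [9, 12, 18, 22]
Compare 23 vs 27: take 23 from left. Merged: [9, 12, 18, 22, 23]
Compare 30 vs 27: take 27 from right. Merged: [9, 12, 18, 22, 23, 27]
Compare 30 vs 28: take 28 from right. Merged: [9, 12, 18, 22, 23, 27, 28]
Compare 30 vs 35: take 30 from left. Merged: [9, 12, 18, 22, 23, 27, 28, 30]
Compare 33 vs 35: take 33 from left. Merged: [9, 12, 18, 22, 23, 27, 28, 30, 33]
Append remaining from right: [35, 36]. Merged: [9, 12, 18, 22, 23, 27, 28, 30, 33, 35, 36]

Final merged array: [9, 12, 18, 22, 23, 27, 28, 30, 33, 35, 36]
Total comparisons: 9

The merged array is [9, 12, 18, 22, 23, 27, 28, 30, 33, 35, 36], requiring 9 comparisons. The merge step runs in O(n) time where n is the total number of elements.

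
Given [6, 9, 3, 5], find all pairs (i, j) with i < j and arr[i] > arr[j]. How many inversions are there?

Finding inversions in [6, 9, 3, 5]:

(0, 2): arr[0]=6 > arr[2]=3
(0, 3): arr[0]=6 > arr[3]=5
(1, 2): arr[1]=9 > arr[2]=3
(1, 3): arr[1]=9 > arr[3]=5

Total inversions: 4

The array has 4 inversion(s): (0,2), (0,3), (1,2), (1,3). Each pair (i,j) satisfies i < j and arr[i] > arr[j].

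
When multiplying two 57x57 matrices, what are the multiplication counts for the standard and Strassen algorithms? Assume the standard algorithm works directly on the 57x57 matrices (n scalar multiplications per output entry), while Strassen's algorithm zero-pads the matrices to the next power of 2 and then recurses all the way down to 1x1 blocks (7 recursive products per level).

Matrix multiplication for 57x57 matrices:

Strassen's algorithm requires power-of-2 dimensions. Pad 57x57 to 64x64 (next power of 2).

Standard algorithm: 57^3 = 185193 multiplications
Strassen's algorithm: 7^(log2(64)) = 7^6 = 117649 multiplications
Savings: 185193 - 117649 = 67544 multiplications

Standard: 185193 multiplications (57^3). Strassen: 117649 multiplications (7^6, after padding to 64x64). Strassen reduces 8 recursive multiplications to 7 at each level.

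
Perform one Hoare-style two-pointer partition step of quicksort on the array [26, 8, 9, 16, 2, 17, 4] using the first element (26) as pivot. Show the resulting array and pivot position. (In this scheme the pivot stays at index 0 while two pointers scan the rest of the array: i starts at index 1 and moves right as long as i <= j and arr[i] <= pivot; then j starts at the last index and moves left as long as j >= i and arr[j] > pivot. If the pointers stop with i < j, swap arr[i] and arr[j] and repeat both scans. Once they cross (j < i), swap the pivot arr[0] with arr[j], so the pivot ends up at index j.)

Hoare-style two-pointer partition with pivot = 26:

Initial array: [26, 8, 9, 16, 2, 17, 4]

Pointers start at i = 1, j = 6.
i ends at 7, j ends at 6: the pointers have crossed (j < i), so scanning stops.

Swap pivot arr[0] with arr[6] to place pivot at position 6: [4, 8, 9, 16, 2, 17, 26]
Pivot position: 6

After partitioning with pivot 26, the array becomes [4, 8, 9, 16, 2, 17, 26]. The pivot is placed at index 6. All elements to the left of the pivot are <= 26, and all elements to the right are > 26.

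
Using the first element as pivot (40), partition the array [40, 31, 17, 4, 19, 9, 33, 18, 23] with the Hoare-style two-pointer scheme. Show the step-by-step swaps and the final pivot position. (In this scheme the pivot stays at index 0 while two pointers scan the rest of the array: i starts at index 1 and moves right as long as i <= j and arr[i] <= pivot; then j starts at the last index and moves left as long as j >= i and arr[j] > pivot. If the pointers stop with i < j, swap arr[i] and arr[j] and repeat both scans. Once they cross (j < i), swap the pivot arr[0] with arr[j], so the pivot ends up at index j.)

Hoare-style two-pointer partition with pivot = 40:

Initial array: [40, 31, 17, 4, 19, 9, 33, 18, 23]

Pointers start at i = 1, j = 8.
i ends at 9, j ends at 8: the pointers have crossed (j < i), so scanning stops.

Swap pivot arr[0] with arr[8] to place pivot at position 8: [23, 31, 17, 4, 19, 9, 33, 18, 40]
Pivot position: 8

After partitioning with pivot 40, the array becomes [23, 31, 17, 4, 19, 9, 33, 18, 40]. The pivot is placed at index 8. All elements to the left of the pivot are <= 40, and all elements to the right are > 40.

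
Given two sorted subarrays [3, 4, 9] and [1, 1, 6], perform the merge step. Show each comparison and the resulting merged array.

Merging process:

Compare 3 vs 1: take 1 from right. Merged: [1]
Compare 3 vs 1: take 1 from right. Merged: [1, 1]
Compare 3 vs 6: take 3 from left. Merged: [1, 1, 3]
Compare 4 vs 6: take 4 from left. Merged: [1, 1, 3, 4]
Compare 9 vs 6: take 6 from right. Merged: [1, 1, 3, 4, 6]
Append remaining from left: [9]. Merged: [1, 1, 3, 4, 6, 9]

Final merged array: [1, 1, 3, 4, 6, 9]
Total comparisons: 5

The merged array is [1, 1, 3, 4, 6, 9], requiring 5 comparisons. The merge step runs in O(n) time where n is the total number of elements.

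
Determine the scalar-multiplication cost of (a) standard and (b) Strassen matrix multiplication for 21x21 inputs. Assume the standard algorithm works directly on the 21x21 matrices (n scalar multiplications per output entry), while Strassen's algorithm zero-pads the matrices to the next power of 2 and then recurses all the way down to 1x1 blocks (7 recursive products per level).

Matrix multiplication for 21x21 matrices:

Strassen's algorithm requires power-of-2 dimensions. Pad 21x21 to 32x32 (next power of 2).

Standard algorithm: 21^3 = 9261 multiplications
Strassen's algorithm: 7^(log2(32)) = 7^5 = 16807 multiplications
Difference: 9261 - 16807 = -7546 (Strassen uses MORE here due to padding overhead — for small or just-over-power-of-2 n, padding can outweigh the per-level savings)

Standard: 9261 multiplications (21^3). Strassen: 16807 multiplications (7^5, after padding to 32x32). Strassen reduces 8 recursive multiplications to 7 at each level.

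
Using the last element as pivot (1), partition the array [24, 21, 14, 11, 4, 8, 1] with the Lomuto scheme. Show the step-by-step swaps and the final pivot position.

Lomuto partition with pivot = 1:

Initial array: [24, 21, 14, 11, 4, 8, 1]

arr[0]=24 > 1: no swap
arr[1]=21 > 1: no swap
arr[2]=14 > 1: no swap
arr[3]=11 > 1: no swap
arr[4]=4 > 1: no swap
arr[5]=8 > 1: no swap

Place pivot at position 0: [1, 21, 14, 11, 4, 8, 24]
Pivot position: 0

After partitioning with pivot 1, the array becomes [1, 21, 14, 11, 4, 8, 24]. The pivot is placed at index 0. All elements to the left of the pivot are <= 1, and all elements to the right are > 1.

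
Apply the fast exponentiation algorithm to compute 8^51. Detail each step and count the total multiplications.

Computing 8^51 by squaring (build up from 8^1; each line after the first costs one multiplication):

8^1 = 8
8^2 = (8^1)^2 = 8^2 = 64
8^3 = 8 * 8^2 = 8 * 64 = 512
8^6 = (8^3)^2 = 512^2 = 262144
8^12 = (8^6)^2 = 262144^2 = 68719476736
8^24 = (8^12)^2 = 68719476736^2 = 4722366482869645213696
8^25 = 8 * 8^24 = 8 * 4722366482869645213696 = 37778931862957161709568
8^50 = (8^25)^2 = 37778931862957161709568^2 = 1427247692705959881058285969449495136382746624
8^51 = 8 * 8^50 = 8 * 1427247692705959881058285969449495136382746624 = 11417981541647679048466287755595961091061972992

Result: 11417981541647679048466287755595961091061972992
Multiplications needed: 8 (8 lines after 8^1)

8^51 = 11417981541647679048466287755595961091061972992. Using exponentiation by squaring, this requires 8 multiplications. The key idea: if the exponent is even, square the half-power; if odd, multiply by the base once.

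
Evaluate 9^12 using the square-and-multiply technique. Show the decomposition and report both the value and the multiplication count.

Computing 9^12 by squaring (build up from 9^1; each line after the first costs one multiplication):

9^1 = 9
9^2 = (9^1)^2 = 9^2 = 81
9^3 = 9 * 9^2 = 9 * 81 = 729
9^6 = (9^3)^2 = 729^2 = 531441
9^12 = (9^6)^2 = 531441^2 = 282429536481

Result: 282429536481
Multiplications needed: 4 (4 lines after 9^1)

9^12 = 282429536481. Using exponentiation by squaring, this requires 4 multiplications. The key idea: if the exponent is even, square the half-power; if odd, multiply by the base once.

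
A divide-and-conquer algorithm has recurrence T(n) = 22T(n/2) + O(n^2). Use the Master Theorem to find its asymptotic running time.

Master Theorem for T(n) = 22T(n/2) + O(n^2):

a = 22, b = 2, c = 2
log_b(a) = log_2(22) = 4.4594

Case 1: c = 2 < log_2(22) = 4.4594
T(n) = O(n^(log_2 22))

For T(n) = 22T(n/2) + O(n^2): log_2(22) = 4.4594. This is Case 1 of the Master Theorem (c < log_b(a), work dominated by leaves), giving O(n^(log_2 22)).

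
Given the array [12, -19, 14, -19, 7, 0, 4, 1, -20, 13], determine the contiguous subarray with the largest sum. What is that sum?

Using Kadane's algorithm on [12, -19, 14, -19, 7, 0, 4, 1, -20, 13]:

Scanning through the array:
Position 1 (value -19): max_ending_here = -7, max_so_far = 12
Position 2 (value 14): max_ending_here = 14, max_so_far = 14
Position 3 (value -19): max_ending_here = -5, max_so_far = 14
Position 4 (value 7): max_ending_here = 7, max_so_far = 14
Position 5 (value 0): max_ending_here = 7, max_so_far = 14
Position 6 (value 4): max_ending_here = 11, max_so_far = 14
Position 7 (value 1): max_ending_here = 12, max_so_far = 14
Position 8 (value -20): max_ending_here = -8, max_so_far = 14
Position 9 (value 13): max_ending_here = 13, max_so_far = 14

Maximum subarray: [14]
Maximum sum: 14

The maximum subarray is [14] with sum 14. This subarray runs from index 2 to index 2.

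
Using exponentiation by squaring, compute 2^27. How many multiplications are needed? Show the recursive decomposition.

Computing 2^27 by squaring (build up from 2^1; each line after the first costs one multiplication):

2^1 = 2
2^2 = (2^1)^2 = 2^2 = 4
2^3 = 2 * 2^2 = 2 * 4 = 8
2^6 = (2^3)^2 = 8^2 = 64
2^12 = (2^6)^2 = 64^2 = 4096
2^13 = 2 * 2^12 = 2 * 4096 = 8192
2^26 = (2^13)^2 = 8192^2 = 67108864
2^27 = 2 * 2^26 = 2 * 67108864 = 134217728

Result: 134217728
Multiplications needed: 7 (7 lines after 2^1)

2^27 = 134217728. Using exponentiation by squaring, this requires 7 multiplications. The key idea: if the exponent is even, square the half-power; if odd, multiply by the base once.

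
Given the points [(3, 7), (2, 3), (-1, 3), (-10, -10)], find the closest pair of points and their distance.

Computing all pairwise distances among 4 points:

d((3, 7), (2, 3)) = 4.1231
d((3, 7), (-1, 3)) = 5.6569
d((3, 7), (-10, -10)) = 21.4009
d((2, 3), (-1, 3)) = 3.0 <-- minimum
d((2, 3), (-10, -10)) = 17.6918
d((-1, 3), (-10, -10)) = 15.8114

Closest pair: (2, 3) and (-1, 3) with distance 3.0

The closest pair is (2, 3) and (-1, 3) with Euclidean distance 3.0. For 4 points, brute-force pairwise comparison is shown above. For large n, the divide-and-conquer algorithm (sort by x, recurse on halves, check the dividing strip) achieves O(n log n).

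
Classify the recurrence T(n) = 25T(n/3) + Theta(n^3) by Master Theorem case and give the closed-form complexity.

Master Theorem for T(n) = 25T(n/3) + O(n^3):

a = 25, b = 3, c = 3
log_b(a) = log_3(25) = 2.9299

Case 3: c = 3 > log_3(25) = 2.9299
T(n) = O(n^3) = O(n^3)

For T(n) = 25T(n/3) + O(n^3): log_3(25) = 2.9299. This is Case 3 of the Master Theorem (c > log_b(a), work dominated by root), giving O(n^3).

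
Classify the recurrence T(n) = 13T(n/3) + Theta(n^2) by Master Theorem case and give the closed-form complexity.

Master Theorem for T(n) = 13T(n/3) + O(n^2):

a = 13, b = 3, c = 2
log_b(a) = log_3(13) = 2.3347

Case 1: c = 2 < log_3(13) = 2.3347
T(n) = O(n^(log_3 13))

For T(n) = 13T(n/3) + O(n^2): log_3(13) = 2.3347. This is Case 1 of the Master Theorem (c < log_b(a), work dominated by leaves), giving O(n^(log_3 13)).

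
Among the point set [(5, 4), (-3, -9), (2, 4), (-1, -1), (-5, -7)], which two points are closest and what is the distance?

Computing all pairwise distances among 5 points:

d((5, 4), (-3, -9)) = 15.2643
d((5, 4), (2, 4)) = 3.0
d((5, 4), (-1, -1)) = 7.8102
d((5, 4), (-5, -7)) = 14.8661
d((-3, -9), (2, 4)) = 13.9284
d((-3, -9), (-1, -1)) = 8.2462
d((-3, -9), (-5, -7)) = 2.8284 <-- minimum
d((2, 4), (-1, -1)) = 5.831
d((2, 4), (-5, -7)) = 13.0384
d((-1, -1), (-5, -7)) = 7.2111

Closest pair: (-3, -9) and (-5, -7) with distance 2.8284

The closest pair is (-3, -9) and (-5, -7) with Euclidean distance 2.8284. For 5 points, brute-force pairwise comparison is shown above. For large n, the divide-and-conquer algorithm (sort by x, recurse on halves, check the dividing strip) achieves O(n log n).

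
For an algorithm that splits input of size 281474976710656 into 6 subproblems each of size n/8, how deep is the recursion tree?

For divide and conquer with division factor 8:

Problem sizes at each level:
Level 0: 281474976710656
Level 1: 35184372088832
Level 2: 4398046511104
Level 3: 549755813888
Level 4: 68719476736
Level 5: 8589934592
Level 6: 1073741824
Level 7: 134217728
Level 8: 16777216
Level 9: 2097152
Level 10: 262144
Level 11: 32768
Level 12: 4096
Level 13: 512
Level 14: 64
Level 15: 8
Level 16: 1

The root is level 0 and the size-1 base case is level 16 (the tree spans levels 0 through 16, i.e. 17 levels counting the root), so the depth is the number of divisions: log_8(281474976710656) = 16

The recursion tree depth is log_8(281474976710656) = 16. At each level, the problem size is divided by 8, so it takes 16 divisions to reduce to a base case of size 1. The algorithm makes 6 recursive calls at each level.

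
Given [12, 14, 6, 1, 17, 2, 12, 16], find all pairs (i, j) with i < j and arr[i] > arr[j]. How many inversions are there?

Finding inversions in [12, 14, 6, 1, 17, 2, 12, 16]:

(0, 2): arr[0]=12 > arr[2]=6
(0, 3): arr[0]=12 > arr[3]=1
(0, 5): arr[0]=12 > arr[5]=2
(1, 2): arr[1]=14 > arr[2]=6
(1, 3): arr[1]=14 > arr[3]=1
(1, 5): arr[1]=14 > arr[5]=2
(1, 6): arr[1]=14 > arr[6]=12
(2, 3): arr[2]=6 > arr[3]=1
(2, 5): arr[2]=6 > arr[5]=2
(4, 5): arr[4]=17 > arr[5]=2
(4, 6): arr[4]=17 > arr[6]=12
(4, 7): arr[4]=17 > arr[7]=16

Total inversions: 12

The array has 12 inversion(s): (0,2), (0,3), (0,5), (1,2), (1,3), (1,5), (1,6), (2,3), (2,5), (4,5), (4,6), (4,7). Each pair (i,j) satisfies i < j and arr[i] > arr[j].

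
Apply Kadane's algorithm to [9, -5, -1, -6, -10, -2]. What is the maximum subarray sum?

Using Kadane's algorithm on [9, -5, -1, -6, -10, -2]:

Scanning through the array:
Position 1 (value -5): max_ending_here = 4, max_so_far = 9
Position 2 (value -1): max_ending_here = 3, max_so_far = 9
Position 3 (value -6): max_ending_here = -3, max_so_far = 9
Position 4 (value -10): max_ending_here = -10, max_so_far = 9
Position 5 (value -2): max_ending_here = -2, max_so_far = 9

Maximum subarray: [9]
Maximum sum: 9

The maximum subarray is [9] with sum 9. This subarray runs from index 0 to index 0.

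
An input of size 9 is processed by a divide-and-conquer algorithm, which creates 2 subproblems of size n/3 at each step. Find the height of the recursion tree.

For divide and conquer with division factor 3:

Problem sizes at each level:
Level 0: 9
Level 1: 3
Level 2: 1

The root is level 0 and the size-1 base case is level 2 (the tree spans levels 0 through 2, i.e. 3 levels counting the root), so the depth is the number of divisions: log_3(9) = 2

The recursion tree depth is log_3(9) = 2. At each level, the problem size is divided by 3, so it takes 2 divisions to reduce to a base case of size 1. The algorithm makes 2 recursive calls at each level.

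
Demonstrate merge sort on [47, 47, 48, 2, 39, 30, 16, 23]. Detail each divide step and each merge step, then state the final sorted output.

Merge sort trace:

Split: [47, 47, 48, 2, 39, 30, 16, 23] -> [47, 47, 48, 2] and [39, 30, 16, 23]
  Split: [47, 47, 48, 2] -> [47, 47] and [48, 2]
    Split: [47, 47] -> [47] and [47]
    Merge: [47] + [47] -> [47, 47]
    Split: [48, 2] -> [48] and [2]
    Merge: [48] + [2] -> [2, 48]
  Merge: [47, 47] + [2, 48] -> [2, 47, 47, 48]
  Split: [39, 30, 16, 23] -> [39, 30] and [16, 23]
    Split: [39, 30] -> [39] and [30]
    Merge: [39] + [30] -> [30, 39]
    Split: [16, 23] -> [16] and [23]
    Merge: [16] + [23] -> [16, 23]
  Merge: [30, 39] + [16, 23] -> [16, 23, 30, 39]
Merge: [2, 47, 47, 48] + [16, 23, 30, 39] -> [2, 16, 23, 30, 39, 47, 47, 48]

Final sorted array: [2, 16, 23, 30, 39, 47, 47, 48]

The merge sort proceeds by recursively splitting the array and merging sorted halves.
After all merges, the sorted array is [2, 16, 23, 30, 39, 47, 47, 48].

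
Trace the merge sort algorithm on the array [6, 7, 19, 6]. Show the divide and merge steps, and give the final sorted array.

Merge sort trace:

Split: [6, 7, 19, 6] -> [6, 7] and [19, 6]
  Split: [6, 7] -> [6] and [7]
  Merge: [6] + [7] -> [6, 7]
  Split: [19, 6] -> [19] and [6]
  Merge: [19] + [6] -> [6, 19]
Merge: [6, 7] + [6, 19] -> [6, 6, 7, 19]

Final sorted array: [6, 6, 7, 19]

The merge sort proceeds by recursively splitting the array and merging sorted halves.
After all merges, the sorted array is [6, 6, 7, 19].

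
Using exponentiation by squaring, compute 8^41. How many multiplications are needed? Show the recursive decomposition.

Computing 8^41 by squaring (build up from 8^1; each line after the first costs one multiplication):

8^1 = 8
8^2 = (8^1)^2 = 8^2 = 64
8^4 = (8^2)^2 = 64^2 = 4096
8^5 = 8 * 8^4 = 8 * 4096 = 32768
8^10 = (8^5)^2 = 32768^2 = 1073741824
8^20 = (8^10)^2 = 1073741824^2 = 1152921504606846976
8^40 = (8^20)^2 = 1152921504606846976^2 = 1329227995784915872903807060280344576
8^41 = 8 * 8^40 = 8 * 1329227995784915872903807060280344576 = 10633823966279326983230456482242756608

Result: 10633823966279326983230456482242756608
Multiplications needed: 7 (7 lines after 8^1)

8^41 = 10633823966279326983230456482242756608. Using exponentiation by squaring, this requires 7 multiplications. The key idea: if the exponent is even, square the half-power; if odd, multiply by the base once.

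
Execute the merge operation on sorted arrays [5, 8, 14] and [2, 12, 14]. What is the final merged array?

Merging process:

Compare 5 vs 2: take 2 from right. Merged: [2]
Compare 5 vs 12: take 5 from left. Merged: [2, 5]
Compare 8 vs 12: take 8 from left. Merged: [2, 5, 8]
Compare 14 vs 12: take 12 from right. Merged: [2, 5, 8, 12]
Compare 14 vs 14: take 14 from left. Merged: [2, 5, 8, 12, 14]
Append remaining from right: [14]. Merged: [2, 5, 8, 12, 14, 14]

Final merged array: [2, 5, 8, 12, 14, 14]
Total comparisons: 5

The merged array is [2, 5, 8, 12, 14, 14], requiring 5 comparisons. The merge step runs in O(n) time where n is the total number of elements.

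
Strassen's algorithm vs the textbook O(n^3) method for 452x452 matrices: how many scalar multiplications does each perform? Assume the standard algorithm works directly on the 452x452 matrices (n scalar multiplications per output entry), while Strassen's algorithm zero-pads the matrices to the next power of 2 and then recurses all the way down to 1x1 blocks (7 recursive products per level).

Matrix multiplication for 452x452 matrices:

Strassen's algorithm requires power-of-2 dimensions. Pad 452x452 to 512x512 (next power of 2).

Standard algorithm: 452^3 = 92345408 multiplications
Strassen's algorithm: 7^(log2(512)) = 7^9 = 40353607 multiplications
Savings: 92345408 - 40353607 = 51991801 multiplications

Standard: 92345408 multiplications (452^3). Strassen: 40353607 multiplications (7^9, after padding to 512x512). Strassen reduces 8 recursive multiplications to 7 at each level.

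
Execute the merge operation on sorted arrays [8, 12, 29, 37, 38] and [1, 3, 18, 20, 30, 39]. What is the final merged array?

Merging process:

Compare 8 vs 1: take 1 from right. Merged: [1]
Compare 8 vs 3: take 3 from right. Merged: [1, 3]
Compare 8 vs 18: take 8 from left. Merged: [1, 3, 8]
Compare 12 vs 18: take 12 from left. Merged: [1, 3, 8, 12]
Compare 29 vs 18: take 18 from right. Merged: [1, 3, 8, 12, 18]
Compare 29 vs 20: take 20 from right. Merged: [1, 3, 8, 12, 18, 20]
Compare 29 vs 30: take 29 from left. Merged: [1, 3, 8, 12, 18, 20, 29]
Compare 37 vs 30: take 30 from right. Merged: [1, 3, 8, 12, 18, 20, 29, 30]
Compare 37 vs 39: take 37 from left. Merged: [1, 3, 8, 12, 18, 20, 29, 30, 37]
Compare 38 vs 39: take 38 from left. Merged: [1, 3, 8, 12, 18, 20, 29, 30, 37, 38]
Append remaining from right: [39]. Merged: [1, 3, 8, 12, 18, 20, 29, 30, 37, 38, 39]

Final merged array: [1, 3, 8, 12, 18, 20, 29, 30, 37, 38, 39]
Total comparisons: 10

The merged array is [1, 3, 8, 12, 18, 20, 29, 30, 37, 38, 39], requiring 10 comparisons. The merge step runs in O(n) time where n is the total number of elements.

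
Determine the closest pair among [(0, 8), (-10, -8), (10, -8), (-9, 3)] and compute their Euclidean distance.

Computing all pairwise distances among 4 points:

d((0, 8), (-10, -8)) = 18.868
d((0, 8), (10, -8)) = 18.868
d((0, 8), (-9, 3)) = 10.2956 <-- minimum
d((-10, -8), (10, -8)) = 20.0
d((-10, -8), (-9, 3)) = 11.0454
d((10, -8), (-9, 3)) = 21.9545

Closest pair: (0, 8) and (-9, 3) with distance 10.2956

The closest pair is (0, 8) and (-9, 3) with Euclidean distance 10.2956. For 4 points, brute-force pairwise comparison is shown above. For large n, the divide-and-conquer algorithm (sort by x, recurse on halves, check the dividing strip) achieves O(n log n).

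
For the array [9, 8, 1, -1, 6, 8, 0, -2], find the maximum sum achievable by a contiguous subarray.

Using Kadane's algorithm on [9, 8, 1, -1, 6, 8, 0, -2]:

Scanning through the array:
Position 1 (value 8): max_ending_here = 17, max_so_far = 17
Position 2 (value 1): max_ending_here = 18, max_so_far = 18
Position 3 (value -1): max_ending_here = 17, max_so_far = 18
Position 4 (value 6): max_ending_here = 23, max_so_far = 23
Position 5 (value 8): max_ending_here = 31, max_so_far = 31
Position 6 (value 0): max_ending_here = 31, max_so_far = 31
Position 7 (value -2): max_ending_here = 29, max_so_far = 31

Maximum subarray: [9, 8, 1, -1, 6, 8]
Maximum sum: 31

The maximum subarray is [9, 8, 1, -1, 6, 8] with sum 31. This subarray runs from index 0 to index 5.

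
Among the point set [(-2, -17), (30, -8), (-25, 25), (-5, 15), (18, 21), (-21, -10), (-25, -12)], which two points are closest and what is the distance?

Computing all pairwise distances among 7 points:

d((-2, -17), (30, -8)) = 33.2415
d((-2, -17), (-25, 25)) = 47.8853
d((-2, -17), (-5, 15)) = 32.1403
d((-2, -17), (18, 21)) = 42.9418
d((-2, -17), (-21, -10)) = 20.2485
d((-2, -17), (-25, -12)) = 23.5372
d((30, -8), (-25, 25)) = 64.1405
d((30, -8), (-5, 15)) = 41.8808
d((30, -8), (18, 21)) = 31.3847
d((30, -8), (-21, -10)) = 51.0392
d((30, -8), (-25, -12)) = 55.1453
d((-25, 25), (-5, 15)) = 22.3607
d((-25, 25), (18, 21)) = 43.1856
d((-25, 25), (-21, -10)) = 35.2278
d((-25, 25), (-25, -12)) = 37.0
d((-5, 15), (18, 21)) = 23.7697
d((-5, 15), (-21, -10)) = 29.6816
d((-5, 15), (-25, -12)) = 33.6006
d((18, 21), (-21, -10)) = 49.8197
d((18, 21), (-25, -12)) = 54.2033
d((-21, -10), (-25, -12)) = 4.4721 <-- minimum

Closest pair: (-21, -10) and (-25, -12) with distance 4.4721

The closest pair is (-21, -10) and (-25, -12) with Euclidean distance 4.4721. For 7 points, brute-force pairwise comparison is shown above. For large n, the divide-and-conquer algorithm (sort by x, recurse on halves, check the dividing strip) achieves O(n log n).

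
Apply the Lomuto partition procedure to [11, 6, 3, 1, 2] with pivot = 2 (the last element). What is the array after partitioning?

Lomuto partition with pivot = 2:

Initial array: [11, 6, 3, 1, 2]

arr[0]=11 > 2: no swap
arr[1]=6 > 2: no swap
arr[2]=3 > 2: no swap
arr[3]=1 <= 2: swap with position 0, array becomes [1, 6, 3, 11, 2]

Place pivot at position 1: [1, 2, 3, 11, 6]
Pivot position: 1

After partitioning with pivot 2, the array becomes [1, 2, 3, 11, 6]. The pivot is placed at index 1. All elements to the left of the pivot are <= 2, and all elements to the right are > 2.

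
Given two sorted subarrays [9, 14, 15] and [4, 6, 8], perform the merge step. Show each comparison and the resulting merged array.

Merging process:

Compare 9 vs 4: take 4 from right. Merged: [4]
Compare 9 vs 6: take 6 from right. Merged: [4, 6]
Compare 9 vs 8: take 8 from right. Merged: [4, 6, 8]
Append remaining from left: [9, 14, 15]. Merged: [4, 6, 8, 9, 14, 15]

Final merged array: [4, 6, 8, 9, 14, 15]
Total comparisons: 3

The merged array is [4, 6, 8, 9, 14, 15], requiring 3 comparisons. The merge step runs in O(n) time where n is the total number of elements.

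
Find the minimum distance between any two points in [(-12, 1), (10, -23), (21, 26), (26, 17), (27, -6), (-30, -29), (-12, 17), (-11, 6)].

Computing all pairwise distances among 8 points:

d((-12, 1), (10, -23)) = 32.5576
d((-12, 1), (21, 26)) = 41.4005
d((-12, 1), (26, 17)) = 41.2311
d((-12, 1), (27, -6)) = 39.6232
d((-12, 1), (-30, -29)) = 34.9857
d((-12, 1), (-12, 17)) = 16.0
d((-12, 1), (-11, 6)) = 5.099 <-- minimum
d((10, -23), (21, 26)) = 50.2195
d((10, -23), (26, 17)) = 43.0813
d((10, -23), (27, -6)) = 24.0416
d((10, -23), (-30, -29)) = 40.4475
d((10, -23), (-12, 17)) = 45.6508
d((10, -23), (-11, 6)) = 35.805
d((21, 26), (26, 17)) = 10.2956
d((21, 26), (27, -6)) = 32.5576
d((21, 26), (-30, -29)) = 75.0067
d((21, 26), (-12, 17)) = 34.2053
d((21, 26), (-11, 6)) = 37.7359
d((26, 17), (27, -6)) = 23.0217
d((26, 17), (-30, -29)) = 72.4707
d((26, 17), (-12, 17)) = 38.0
d((26, 17), (-11, 6)) = 38.6005
d((27, -6), (-30, -29)) = 61.4654
d((27, -6), (-12, 17)) = 45.2769
d((27, -6), (-11, 6)) = 39.8497
d((-30, -29), (-12, 17)) = 49.3964
d((-30, -29), (-11, 6)) = 39.8246
d((-12, 17), (-11, 6)) = 11.0454

Closest pair: (-12, 1) and (-11, 6) with distance 5.099

The closest pair is (-12, 1) and (-11, 6) with Euclidean distance 5.099. For 8 points, brute-force pairwise comparison is shown above. For large n, the divide-and-conquer algorithm (sort by x, recurse on halves, check the dividing strip) achieves O(n log n).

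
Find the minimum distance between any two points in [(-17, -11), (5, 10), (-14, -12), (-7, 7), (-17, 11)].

Computing all pairwise distances among 5 points:

d((-17, -11), (5, 10)) = 30.4138
d((-17, -11), (-14, -12)) = 3.1623 <-- minimum
d((-17, -11), (-7, 7)) = 20.5913
d((-17, -11), (-17, 11)) = 22.0
d((5, 10), (-14, -12)) = 29.0689
d((5, 10), (-7, 7)) = 12.3693
d((5, 10), (-17, 11)) = 22.0227
d((-14, -12), (-7, 7)) = 20.2485
d((-14, -12), (-17, 11)) = 23.1948
d((-7, 7), (-17, 11)) = 10.7703

Closest pair: (-17, -11) and (-14, -12) with distance 3.1623

The closest pair is (-17, -11) and (-14, -12) with Euclidean distance 3.1623. For 5 points, brute-force pairwise comparison is shown above. For large n, the divide-and-conquer algorithm (sort by x, recurse on halves, check the dividing strip) achieves O(n log n).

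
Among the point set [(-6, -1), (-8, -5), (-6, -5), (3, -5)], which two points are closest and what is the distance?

Computing all pairwise distances among 4 points:

d((-6, -1), (-8, -5)) = 4.4721
d((-6, -1), (-6, -5)) = 4.0
d((-6, -1), (3, -5)) = 9.8489
d((-8, -5), (-6, -5)) = 2.0 <-- minimum
d((-8, -5), (3, -5)) = 11.0
d((-6, -5), (3, -5)) = 9.0

Closest pair: (-8, -5) and (-6, -5) with distance 2.0

The closest pair is (-8, -5) and (-6, -5) with Euclidean distance 2.0. For 4 points, brute-force pairwise comparison is shown above. For large n, the divide-and-conquer algorithm (sort by x, recurse on halves, check the dividing strip) achieves O(n log n).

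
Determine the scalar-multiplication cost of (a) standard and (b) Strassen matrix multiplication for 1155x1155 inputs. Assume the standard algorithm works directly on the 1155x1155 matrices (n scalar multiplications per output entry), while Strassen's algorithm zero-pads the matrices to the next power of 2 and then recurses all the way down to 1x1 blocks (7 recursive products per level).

Matrix multiplication for 1155x1155 matrices:

Strassen's algorithm requires power-of-2 dimensions. Pad 1155x1155 to 2048x2048 (next power of 2).

Standard algorithm: 1155^3 = 1540798875 multiplications
Strassen's algorithm: 7^(log2(2048)) = 7^11 = 1977326743 multiplications
Difference: 1540798875 - 1977326743 = -436527868 (Strassen uses MORE here due to padding overhead — for small or just-over-power-of-2 n, padding can outweigh the per-level savings)

Standard: 1540798875 multiplications (1155^3). Strassen: 1977326743 multiplications (7^11, after padding to 2048x2048). Strassen reduces 8 recursive multiplications to 7 at each level.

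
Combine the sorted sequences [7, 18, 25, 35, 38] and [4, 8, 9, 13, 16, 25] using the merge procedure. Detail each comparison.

Merging process:

Compare 7 vs 4: take 4 from right. Merged: [4]
Compare 7 vs 8: take 7 from left. Merged: [4, 7]
Compare 18 vs 8: take 8 from right. Merged: [4, 7, 8]
Compare 18 vs 9: take 9 from right. Merged: [4, 7, 8, 9]
Compare 18 vs 13: take 13 from right. Merged: [4, 7, 8, 9, 13]
Compare 18 vs 16: take 16 from right. Merged: [4, 7, 8, 9, 13, 16]
Compare 18 vs 25: take 18 from left. Merged: [4, 7, 8, 9, 13, 16, 18]
Compare 25 vs 25: take 25 from left. Merged: [4, 7, 8, 9, 13, 16, 18, 25]
Compare 35 vs 25: take 25 from right. Merged: [4, 7, 8, 9, 13, 16, 18, 25, 25]
Append remaining from left: [35, 38]. Merged: [4, 7, 8, 9, 13, 16, 18, 25, 25, 35, 38]

Final merged array: [4, 7, 8, 9, 13, 16, 18, 25, 25, 35, 38]
Total comparisons: 9

The merged array is [4, 7, 8, 9, 13, 16, 18, 25, 25, 35, 38], requiring 9 comparisons. The merge step runs in O(n) time where n is the total number of elements.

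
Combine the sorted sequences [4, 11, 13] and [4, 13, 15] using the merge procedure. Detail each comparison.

Merging process:

Compare 4 vs 4: take 4 from left. Merged: [4]
Compare 11 vs 4: take 4 from right. Merged: [4, 4]
Compare 11 vs 13: take 11 from left. Merged: [4, 4, 11]
Compare 13 vs 13: take 13 from left. Merged: [4, 4, 11, 13]
Append remaining from right: [13, 15]. Merged: [4, 4, 11, 13, 13, 15]

Final merged array: [4, 4, 11, 13, 13, 15]
Total comparisons: 4

The merged array is [4, 4, 11, 13, 13, 15], requiring 4 comparisons. The merge step runs in O(n) time where n is the total number of elements.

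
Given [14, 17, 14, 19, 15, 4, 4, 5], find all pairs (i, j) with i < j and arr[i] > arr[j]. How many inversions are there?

Finding inversions in [14, 17, 14, 19, 15, 4, 4, 5]:

(0, 5): arr[0]=14 > arr[5]=4
(0, 6): arr[0]=14 > arr[6]=4
(0, 7): arr[0]=14 > arr[7]=5
(1, 2): arr[1]=17 > arr[2]=14
(1, 4): arr[1]=17 > arr[4]=15
(1, 5): arr[1]=17 > arr[5]=4
(1, 6): arr[1]=17 > arr[6]=4
(1, 7): arr[1]=17 > arr[7]=5
(2, 5): arr[2]=14 > arr[5]=4
(2, 6): arr[2]=14 > arr[6]=4
(2, 7): arr[2]=14 > arr[7]=5
(3, 4): arr[3]=19 > arr[4]=15
(3, 5): arr[3]=19 > arr[5]=4
(3, 6): arr[3]=19 > arr[6]=4
(3, 7): arr[3]=19 > arr[7]=5
(4, 5): arr[4]=15 > arr[5]=4
(4, 6): arr[4]=15 > arr[6]=4
(4, 7): arr[4]=15 > arr[7]=5

Total inversions: 18

The array has 18 inversion(s): (0,5), (0,6), (0,7), (1,2), (1,4), (1,5), (1,6), (1,7), (2,5), (2,6), (2,7), (3,4), (3,5), (3,6), (3,7), (4,5), (4,6), (4,7). Each pair (i,j) satisfies i < j and arr[i] > arr[j].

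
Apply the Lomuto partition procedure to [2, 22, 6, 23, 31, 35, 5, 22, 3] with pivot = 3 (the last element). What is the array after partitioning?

Lomuto partition with pivot = 3:

Initial array: [2, 22, 6, 23, 31, 35, 5, 22, 3]

arr[0]=2 <= 3: swap with position 0, array becomes [2, 22, 6, 23, 31, 35, 5, 22, 3]
arr[1]=22 > 3: no swap
arr[2]=6 > 3: no swap
arr[3]=23 > 3: no swap
arr[4]=31 > 3: no swap
arr[5]=35 > 3: no swap
arr[6]=5 > 3: no swap
arr[7]=22 > 3: no swap

Place pivot at position 1: [2, 3, 6, 23, 31, 35, 5, 22, 22]
Pivot position: 1

After partitioning with pivot 3, the array becomes [2, 3, 6, 23, 31, 35, 5, 22, 22]. The pivot is placed at index 1. All elements to the left of the pivot are <= 3, and all elements to the right are > 3.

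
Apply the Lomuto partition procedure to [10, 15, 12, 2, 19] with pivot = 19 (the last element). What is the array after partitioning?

Lomuto partition with pivot = 19:

Initial array: [10, 15, 12, 2, 19]

arr[0]=10 <= 19: swap with position 0, array becomes [10, 15, 12, 2, 19]
arr[1]=15 <= 19: swap with position 1, array becomes [10, 15, 12, 2, 19]
arr[2]=12 <= 19: swap with position 2, array becomes [10, 15, 12, 2, 19]
arr[3]=2 <= 19: swap with position 3, array becomes [10, 15, 12, 2, 19]

Place pivot at position 4: [10, 15, 12, 2, 19]
Pivot position: 4

After partitioning with pivot 19, the array becomes [10, 15, 12, 2, 19]. The pivot is placed at index 4. All elements to the left of the pivot are <= 19, and all elements to the right are > 19.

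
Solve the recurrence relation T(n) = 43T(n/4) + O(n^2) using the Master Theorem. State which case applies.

Master Theorem for T(n) = 43T(n/4) + O(n^2):

a = 43, b = 4, c = 2
log_b(a) = log_4(43) = 2.7131

Case 1: c = 2 < log_4(43) = 2.7131
T(n) = O(n^(log_4 43))

For T(n) = 43T(n/4) + O(n^2): log_4(43) = 2.7131. This is Case 1 of the Master Theorem (c < log_b(a), work dominated by leaves), giving O(n^(log_4 43)).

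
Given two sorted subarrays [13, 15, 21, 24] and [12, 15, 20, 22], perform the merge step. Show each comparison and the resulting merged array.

Merging process:

Compare 13 vs 12: take 12 from right. Merged: [12]
Compare 13 vs 15: take 13 from left. Merged: [12, 13]
Compare 15 vs 15: take 15 from left. Merged: [12, 13, 15]
Compare 21 vs 15: take 15 from right. Merged: [12, 13, 15, 15]
Compare 21 vs 20: take 20 from right. Merged: [12, 13, 15, 15, 20]
Compare 21 vs 22: take 21 from left. Merged: [12, 13, 15, 15, 20, 21]
Compare 24 vs 22: take 22 from right. Merged: [12, 13, 15, 15, 20, 21, 22]
Append remaining from left: [24]. Merged: [12, 13, 15, 15, 20, 21, 22, 24]

Final merged array: [12, 13, 15, 15, 20, 21, 22, 24]
Total comparisons: 7

The merged array is [12, 13, 15, 15, 20, 21, 22, 24], requiring 7 comparisons. The merge step runs in O(n) time where n is the total number of elements.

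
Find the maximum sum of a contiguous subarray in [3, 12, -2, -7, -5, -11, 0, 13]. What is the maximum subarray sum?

Using Kadane's algorithm on [3, 12, -2, -7, -5, -11, 0, 13]:

Scanning through the array:
Position 1 (value 12): max_ending_here = 15, max_so_far = 15
Position 2 (value -2): max_ending_here = 13, max_so_far = 15
Position 3 (value -7): max_ending_here = 6, max_so_far = 15
Position 4 (value -5): max_ending_here = 1, max_so_far = 15
Position 5 (value -11): max_ending_here = -10, max_so_far = 15
Position 6 (value 0): max_ending_here = 0, max_so_far = 15
Position 7 (value 13): max_ending_here = 13, max_so_far = 15

Maximum subarray: [3, 12]
Maximum sum: 15

The maximum subarray is [3, 12] with sum 15. This subarray runs from index 0 to index 1.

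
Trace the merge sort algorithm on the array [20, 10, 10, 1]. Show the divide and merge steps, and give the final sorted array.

Merge sort trace:

Split: [20, 10, 10, 1] -> [20, 10] and [10, 1]
  Split: [20, 10] -> [20] and [10]
  Merge: [20] + [10] -> [10, 20]
  Split: [10, 1] -> [10] and [1]
  Merge: [10] + [1] -> [1, 10]
Merge: [10, 20] + [1, 10] -> [1, 10, 10, 20]

Final sorted array: [1, 10, 10, 20]

The merge sort proceeds by recursively splitting the array and merging sorted halves.
After all merges, the sorted array is [1, 10, 10, 20].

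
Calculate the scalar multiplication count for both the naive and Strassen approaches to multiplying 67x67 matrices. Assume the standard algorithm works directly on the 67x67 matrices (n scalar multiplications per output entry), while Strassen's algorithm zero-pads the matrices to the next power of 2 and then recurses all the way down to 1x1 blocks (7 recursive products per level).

Matrix multiplication for 67x67 matrices:

Strassen's algorithm requires power-of-2 dimensions. Pad 67x67 to 128x128 (next power of 2).

Standard algorithm: 67^3 = 300763 multiplications
Strassen's algorithm: 7^(log2(128)) = 7^7 = 823543 multiplications
Difference: 300763 - 823543 = -522780 (Strassen uses MORE here due to padding overhead — for small or just-over-power-of-2 n, padding can outweigh the per-level savings)

Standard: 300763 multiplications (67^3). Strassen: 823543 multiplications (7^7, after padding to 128x128). Strassen reduces 8 recursive multiplications to 7 at each level.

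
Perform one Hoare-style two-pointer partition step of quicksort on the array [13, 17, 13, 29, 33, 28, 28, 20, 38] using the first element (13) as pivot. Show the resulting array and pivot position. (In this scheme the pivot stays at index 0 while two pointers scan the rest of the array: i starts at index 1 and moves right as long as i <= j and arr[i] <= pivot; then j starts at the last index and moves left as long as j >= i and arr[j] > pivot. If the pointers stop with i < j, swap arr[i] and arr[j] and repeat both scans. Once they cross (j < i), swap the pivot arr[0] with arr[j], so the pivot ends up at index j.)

Hoare-style two-pointer partition with pivot = 13:

Initial array: [13, 17, 13, 29, 33, 28, 28, 20, 38]

Pointers start at i = 1, j = 8.
i stops at index 1 (arr[1]=17 > 13), j stops at index 2 (arr[2]=13 <= 13): swap arr[1] and arr[2], array becomes [13, 13, 17, 29, 33, 28, 28, 20, 38]
i ends at 2, j ends at 1: the pointers have crossed (j < i), so scanning stops.

Swap pivot arr[0] with arr[1] to place pivot at position 1: [13, 13, 17, 29, 33, 28, 28, 20, 38]
Pivot position: 1

After partitioning with pivot 13, the array becomes [13, 13, 17, 29, 33, 28, 28, 20, 38]. The pivot is placed at index 1. All elements to the left of the pivot are <= 13, and all elements to the right are > 13.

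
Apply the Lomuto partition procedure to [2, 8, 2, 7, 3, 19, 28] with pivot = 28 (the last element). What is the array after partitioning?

Lomuto partition with pivot = 28:

Initial array: [2, 8, 2, 7, 3, 19, 28]

arr[0]=2 <= 28: swap with position 0, array becomes [2, 8, 2, 7, 3, 19, 28]
arr[1]=8 <= 28: swap with position 1, array becomes [2, 8, 2, 7, 3, 19, 28]
arr[2]=2 <= 28: swap with position 2, array becomes [2, 8, 2, 7, 3, 19, 28]
arr[3]=7 <= 28: swap with position 3, array becomes [2, 8, 2, 7, 3, 19, 28]
arr[4]=3 <= 28: swap with position 4, array becomes [2, 8, 2, 7, 3, 19, 28]
arr[5]=19 <= 28: swap with position 5, array becomes [2, 8, 2, 7, 3, 19, 28]

Place pivot at position 6: [2, 8, 2, 7, 3, 19, 28]
Pivot position: 6

After partitioning with pivot 28, the array becomes [2, 8, 2, 7, 3, 19, 28]. The pivot is placed at index 6. All elements to the left of the pivot are <= 28, and all elements to the right are > 28.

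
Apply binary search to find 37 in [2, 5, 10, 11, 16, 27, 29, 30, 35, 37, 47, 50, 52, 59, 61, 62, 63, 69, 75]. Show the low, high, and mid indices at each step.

Binary search for 37 in [2, 5, 10, 11, 16, 27, 29, 30, 35, 37, 47, 50, 52, 59, 61, 62, 63, 69, 75]:

lo=0, hi=18, mid=9, arr[mid]=37 -> Found target at index 9!

Binary search finds 37 at index 9 after 1 comparisons. The search repeatedly halves the search space by comparing with the middle element.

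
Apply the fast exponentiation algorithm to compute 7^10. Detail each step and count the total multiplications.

Computing 7^10 by squaring (build up from 7^1; each line after the first costs one multiplication):

7^1 = 7
7^2 = (7^1)^2 = 7^2 = 49
7^4 = (7^2)^2 = 49^2 = 2401
7^5 = 7 * 7^4 = 7 * 2401 = 16807
7^10 = (7^5)^2 = 16807^2 = 282475249

Result: 282475249
Multiplications needed: 4 (4 lines after 7^1)

7^10 = 282475249. Using exponentiation by squaring, this requires 4 multiplications. The key idea: if the exponent is even, square the half-power; if odd, multiply by the base once.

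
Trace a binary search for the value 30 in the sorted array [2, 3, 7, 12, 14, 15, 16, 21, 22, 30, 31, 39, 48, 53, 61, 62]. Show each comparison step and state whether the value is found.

Binary search for 30 in [2, 3, 7, 12, 14, 15, 16, 21, 22, 30, 31, 39, 48, 53, 61, 62]:

lo=0, hi=15, mid=7, arr[mid]=21 -> 21 < 30, search right half
lo=8, hi=15, mid=11, arr[mid]=39 -> 39 > 30, search left half
lo=8, hi=10, mid=9, arr[mid]=30 -> Found target at index 9!

Binary search finds 30 at index 9 after 3 comparisons. The search repeatedly halves the search space by comparing with the middle element.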